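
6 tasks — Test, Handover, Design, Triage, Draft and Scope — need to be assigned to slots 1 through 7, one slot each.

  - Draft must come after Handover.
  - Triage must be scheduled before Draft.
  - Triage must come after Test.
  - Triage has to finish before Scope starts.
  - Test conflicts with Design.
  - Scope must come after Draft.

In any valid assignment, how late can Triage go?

5

Precedence pushes Triage to at least 2; downstream work caps Triage at 5.
Triage at 5 is achievable: Triage -> 5, Scope -> 7, Handover -> 1, Draft -> 6, Design -> 2, Test -> 1.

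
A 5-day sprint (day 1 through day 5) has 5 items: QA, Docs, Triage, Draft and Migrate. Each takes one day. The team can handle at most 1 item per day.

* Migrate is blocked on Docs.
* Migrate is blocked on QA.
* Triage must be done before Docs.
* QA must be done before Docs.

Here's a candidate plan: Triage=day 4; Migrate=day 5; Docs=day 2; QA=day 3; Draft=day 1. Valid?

No — it violates: Triage must be done before Docs

Migrate is blocked on QA — holds.
Triage must be done before Docs — violated.
The team can handle at most 1 item per day — holds.
Migrate is blocked on Docs — holds.
QA must be done before Docs — violated.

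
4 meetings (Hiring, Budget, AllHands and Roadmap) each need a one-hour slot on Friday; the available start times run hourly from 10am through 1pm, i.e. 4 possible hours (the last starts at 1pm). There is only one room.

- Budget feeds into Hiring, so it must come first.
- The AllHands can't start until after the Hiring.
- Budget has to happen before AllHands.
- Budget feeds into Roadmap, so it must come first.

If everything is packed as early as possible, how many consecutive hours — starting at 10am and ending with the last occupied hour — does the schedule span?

4 hours

The precedence chain requires at least 3 distinct hours.
With at most 1 per hour and 4 meetings, at least 4 hours are needed.
4 works (last occupied hour: 1pm): for example AllHands=12pm; Budget=10am; Roadmap=1pm; Hiring=11am.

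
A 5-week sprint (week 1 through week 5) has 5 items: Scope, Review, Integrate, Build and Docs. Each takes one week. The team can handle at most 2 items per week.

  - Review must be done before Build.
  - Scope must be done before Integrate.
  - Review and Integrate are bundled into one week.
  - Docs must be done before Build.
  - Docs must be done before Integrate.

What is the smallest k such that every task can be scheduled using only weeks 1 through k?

The precedence chain requires at least 3 distinct weeks.
With at most 2 per week and 5 tasks, at least 3 weeks are needed.
3 works (last occupied week: week 3): for example Scope=week 1, Build=week 3, Integrate=week 2, Review=week 2, Docs=week 1.

3 weeks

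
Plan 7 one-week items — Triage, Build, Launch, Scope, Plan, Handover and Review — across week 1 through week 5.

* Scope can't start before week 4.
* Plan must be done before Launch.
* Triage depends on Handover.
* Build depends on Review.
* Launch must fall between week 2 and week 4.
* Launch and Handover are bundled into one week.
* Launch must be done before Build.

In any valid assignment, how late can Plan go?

week 3

Downstream work caps Plan at week 3.
Plan at week 3 is achievable: Handover=week 4, Launch=week 4, Scope=week 4, Review=week 1, Build=week 5, Plan=week 3, Triage=week 5.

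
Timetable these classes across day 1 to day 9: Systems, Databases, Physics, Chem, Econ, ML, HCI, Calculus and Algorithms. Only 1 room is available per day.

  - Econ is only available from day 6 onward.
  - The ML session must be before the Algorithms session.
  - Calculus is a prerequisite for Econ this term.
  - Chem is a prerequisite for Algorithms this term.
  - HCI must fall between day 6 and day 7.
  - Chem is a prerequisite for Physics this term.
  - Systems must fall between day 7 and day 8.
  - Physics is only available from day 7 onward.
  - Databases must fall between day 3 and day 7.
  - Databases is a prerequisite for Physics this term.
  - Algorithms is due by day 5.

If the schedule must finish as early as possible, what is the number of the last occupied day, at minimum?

The precedence chain requires at least 2 distinct days.
With at most 1 per day and 9 classes, at least 9 days are needed.
Systems can't be placed before day 7, so the schedule must run through at least day 7.
9 works (last occupied day: day 9): for example Algorithms -> day 3; Databases -> day 4; HCI -> day 6; Physics -> day 8; Chem -> day 1; Calculus -> day 5; Systems -> day 7; Econ -> day 9; ML -> day 2.

9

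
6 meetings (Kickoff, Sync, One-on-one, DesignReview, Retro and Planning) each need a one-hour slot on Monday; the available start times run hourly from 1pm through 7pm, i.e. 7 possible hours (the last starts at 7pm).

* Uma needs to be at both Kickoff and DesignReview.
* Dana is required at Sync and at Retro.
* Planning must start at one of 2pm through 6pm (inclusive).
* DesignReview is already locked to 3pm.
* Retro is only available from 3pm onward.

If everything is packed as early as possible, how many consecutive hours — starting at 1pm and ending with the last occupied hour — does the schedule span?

3

DesignReview can't be placed before 3pm — that is hour 3 counting from 1pm — so the schedule must run through at least 3 hours.
3 works (last occupied hour: 3pm): for example One-on-one -> 1pm; DesignReview -> 3pm; Retro -> 3pm; Planning -> 2pm; Kickoff -> 1pm; Sync -> 1pm.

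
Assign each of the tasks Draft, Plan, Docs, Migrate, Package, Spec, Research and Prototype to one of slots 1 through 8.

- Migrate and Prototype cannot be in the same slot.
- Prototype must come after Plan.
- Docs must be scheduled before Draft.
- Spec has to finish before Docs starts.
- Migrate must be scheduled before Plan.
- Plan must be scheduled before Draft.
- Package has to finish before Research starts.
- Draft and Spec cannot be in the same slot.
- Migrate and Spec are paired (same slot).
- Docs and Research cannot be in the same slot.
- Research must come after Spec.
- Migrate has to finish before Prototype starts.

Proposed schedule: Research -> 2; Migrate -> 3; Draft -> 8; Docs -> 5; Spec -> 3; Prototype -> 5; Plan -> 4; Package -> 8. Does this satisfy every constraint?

No. Package has to finish before Research starts is not satisfied.

Package has to finish before Research starts — violated.
Migrate and Prototype cannot be in the same slot — holds.
Plan must be scheduled before Draft — holds.
Migrate has to finish before Prototype starts — holds.
Migrate and Spec are paired (same slot) — holds.
Research must come after Spec — violated.
Prototype must come after Plan — holds.
Docs and Research cannot be in the same slot — holds.
Migrate must be scheduled before Plan — holds.
Draft and Spec cannot be in the same slot — holds.
Docs must be scheduled before Draft — holds.
Spec has to finish before Docs starts — holds.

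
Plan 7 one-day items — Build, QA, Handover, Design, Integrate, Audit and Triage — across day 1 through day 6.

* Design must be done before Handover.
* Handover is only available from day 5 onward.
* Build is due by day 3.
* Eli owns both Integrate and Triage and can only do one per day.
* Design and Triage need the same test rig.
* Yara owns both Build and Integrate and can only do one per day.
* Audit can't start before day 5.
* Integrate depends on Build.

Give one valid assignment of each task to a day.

Design -> day 1; Build -> day 1; QA -> day 1; Audit -> day 5; Triage -> day 3; Integrate -> day 2; Handover -> day 5

Checking: Design(day 1) before Handover(day 5); Build(day 1) before Integrate(day 2); Build(day 1) != Integrate(day 2); Design(day 1) != Triage(day 3); Integrate(day 2) != Triage(day 3); Audit=day 5 in [day 5,day 6]; Build=day 1 in [day 1,day 3]; Handover=day 5 in [day 5,day 6].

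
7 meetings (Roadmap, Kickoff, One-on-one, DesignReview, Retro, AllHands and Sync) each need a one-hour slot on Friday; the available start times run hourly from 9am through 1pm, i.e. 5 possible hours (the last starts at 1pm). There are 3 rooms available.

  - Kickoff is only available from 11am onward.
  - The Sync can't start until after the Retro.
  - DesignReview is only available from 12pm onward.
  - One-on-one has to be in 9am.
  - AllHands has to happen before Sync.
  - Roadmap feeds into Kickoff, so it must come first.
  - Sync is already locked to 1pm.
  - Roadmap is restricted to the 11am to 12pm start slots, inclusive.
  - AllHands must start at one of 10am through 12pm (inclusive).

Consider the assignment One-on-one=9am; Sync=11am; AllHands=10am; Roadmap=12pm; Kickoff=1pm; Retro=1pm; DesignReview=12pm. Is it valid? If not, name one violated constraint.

The Sync can't start until after the Retro — violated.
There are 3 rooms available — holds.
Roadmap is restricted to the 11am to 12pm start slots, inclusive — holds.
Sync is already locked to 1pm — violated.
AllHands has to happen before Sync — holds.
DesignReview is only available from 12pm onward — holds.
Kickoff is only available from 11am onward — holds.
AllHands must start at one of 10am through 12pm (inclusive) — holds.
One-on-one has to be in 9am — holds.
Roadmap feeds into Kickoff, so it must come first — holds.

Invalid. The Sync can't start until after the Retro.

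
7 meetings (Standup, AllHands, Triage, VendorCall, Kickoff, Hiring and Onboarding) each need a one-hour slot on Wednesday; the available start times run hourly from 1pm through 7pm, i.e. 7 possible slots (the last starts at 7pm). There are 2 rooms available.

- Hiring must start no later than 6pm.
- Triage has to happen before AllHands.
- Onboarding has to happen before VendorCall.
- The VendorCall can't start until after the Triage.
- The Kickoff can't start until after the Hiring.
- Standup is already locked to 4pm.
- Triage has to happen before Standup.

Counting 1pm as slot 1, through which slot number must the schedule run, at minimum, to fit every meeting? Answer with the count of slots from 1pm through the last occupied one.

The precedence chain requires at least 2 distinct slots.
With at most 2 per slot and 7 meetings, at least 4 slots are needed.
Standup can't be placed before 4pm — that is slot 4 counting from 1pm — so the schedule must run through at least 4 slots.
4 works (last occupied slot: 4pm): for example VendorCall in 2pm, Standup in 4pm, Onboarding in 1pm, Triage in 1pm, AllHands in 2pm, Hiring in 3pm, Kickoff in 4pm.

4 slots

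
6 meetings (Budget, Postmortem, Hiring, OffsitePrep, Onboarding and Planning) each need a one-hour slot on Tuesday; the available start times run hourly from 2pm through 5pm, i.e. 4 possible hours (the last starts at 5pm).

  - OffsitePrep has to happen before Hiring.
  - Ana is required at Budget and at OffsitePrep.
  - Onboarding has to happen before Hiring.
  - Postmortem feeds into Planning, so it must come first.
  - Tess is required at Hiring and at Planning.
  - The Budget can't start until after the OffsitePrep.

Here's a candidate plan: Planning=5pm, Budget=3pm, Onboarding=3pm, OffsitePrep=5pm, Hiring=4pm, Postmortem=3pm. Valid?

Onboarding has to happen before Hiring — holds.
OffsitePrep has to happen before Hiring — violated.
The Budget can't start until after the OffsitePrep — violated.
Postmortem feeds into Planning, so it must come first — holds.
Tess is required at Hiring and at Planning — holds.
Ana is required at Budget and at OffsitePrep — holds.

No — it violates: The Budget can't start until after the OffsitePrep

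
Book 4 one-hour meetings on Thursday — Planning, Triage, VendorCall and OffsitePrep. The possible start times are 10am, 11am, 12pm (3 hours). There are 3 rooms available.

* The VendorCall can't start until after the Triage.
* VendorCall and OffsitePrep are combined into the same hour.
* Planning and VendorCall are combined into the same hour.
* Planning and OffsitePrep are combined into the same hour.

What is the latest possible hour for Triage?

Downstream work caps Triage at 11am.
Triage at 11am is achievable: VendorCall -> 12pm, OffsitePrep -> 12pm, Planning -> 12pm, Triage -> 11am.

11am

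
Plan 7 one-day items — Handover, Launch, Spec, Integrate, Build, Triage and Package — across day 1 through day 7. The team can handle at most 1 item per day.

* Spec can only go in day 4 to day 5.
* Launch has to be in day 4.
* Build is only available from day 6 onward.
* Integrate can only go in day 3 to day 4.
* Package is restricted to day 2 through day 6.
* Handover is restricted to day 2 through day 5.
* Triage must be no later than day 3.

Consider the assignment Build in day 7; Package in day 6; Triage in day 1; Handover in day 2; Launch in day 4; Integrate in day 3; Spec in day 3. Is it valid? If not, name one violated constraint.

No — it violates: Spec can only go in day 4 to day 5

Handover is restricted to day 2 through day 5 — holds.
Launch has to be in day 4 — holds.
Package is restricted to day 2 through day 6 — holds.
The team can handle at most 1 item per day — violated.
Spec can only go in day 4 to day 5 — violated.
Integrate can only go in day 3 to day 4 — holds.
Build is only available from day 6 onward — holds.
Triage must be no later than day 3 — holds.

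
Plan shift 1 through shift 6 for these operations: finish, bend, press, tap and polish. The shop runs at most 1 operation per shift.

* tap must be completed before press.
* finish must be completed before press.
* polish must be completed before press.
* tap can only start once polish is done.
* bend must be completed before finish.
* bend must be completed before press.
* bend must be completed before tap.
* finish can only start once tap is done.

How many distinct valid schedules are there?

Splitting on finish: it can be shift 4 (4), shift 5 (8). Listing each branch's schedules as (bend, press, tap, polish) by shift number:
finish=shift 4: (1,5,3,2) (1,6,3,2) (2,5,3,1) (2,6,3,1) — 4.
finish=shift 5: (1,6,3,2) (1,6,4,2) (1,6,4,3) (2,6,3,1) (2,6,4,1) (2,6,4,3) (3,6,4,1) (3,6,4,2) — 8.
Summing: 4 + 8 = 12.

12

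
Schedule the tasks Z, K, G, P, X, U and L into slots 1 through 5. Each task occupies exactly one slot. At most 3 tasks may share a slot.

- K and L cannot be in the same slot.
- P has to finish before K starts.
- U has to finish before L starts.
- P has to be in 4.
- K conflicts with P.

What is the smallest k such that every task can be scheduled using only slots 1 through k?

5 slots

The precedence chain requires at least 2 distinct slots.
With at most 3 per slot and 7 tasks, at least 3 slots are needed.
Propagating the time windows through the other constraints, K can't land before 5, so the schedule must run through at least slot 5.
5 works (last occupied slot: 5): for example K -> 5, L -> 2, U -> 1, G -> 1, X -> 2, Z -> 1, P -> 4.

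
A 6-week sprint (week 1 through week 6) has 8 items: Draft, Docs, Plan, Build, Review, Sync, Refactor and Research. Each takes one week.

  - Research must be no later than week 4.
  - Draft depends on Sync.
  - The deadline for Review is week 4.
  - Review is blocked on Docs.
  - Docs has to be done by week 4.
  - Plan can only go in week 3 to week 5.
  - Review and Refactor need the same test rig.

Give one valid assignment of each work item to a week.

Draft -> week 2; Refactor -> week 1; Build -> week 1; Research -> week 1; Plan -> week 3; Docs -> week 1; Review -> week 2; Sync -> week 1

Checking: Sync(week 1) before Draft(week 2); Docs(week 1) before Review(week 2); Review(week 2) != Refactor(week 1); Review=week 2 in [week 1,week 4]; Plan=week 3 in [week 3,week 5]; Docs=week 1 in [week 1,week 4]; Research=week 1 in [week 1,week 4].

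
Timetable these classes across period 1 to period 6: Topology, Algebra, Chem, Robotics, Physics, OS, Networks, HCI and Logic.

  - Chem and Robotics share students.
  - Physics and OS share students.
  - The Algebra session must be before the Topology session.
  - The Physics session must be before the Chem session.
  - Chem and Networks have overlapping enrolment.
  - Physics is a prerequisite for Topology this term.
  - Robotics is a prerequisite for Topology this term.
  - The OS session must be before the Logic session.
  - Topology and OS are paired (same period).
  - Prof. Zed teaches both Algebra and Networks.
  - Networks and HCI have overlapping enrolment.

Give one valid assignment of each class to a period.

Networks in period 3; Algebra in period 1; OS in period 2; HCI in period 1; Logic in period 3; Physics in period 1; Robotics in period 1; Chem in period 2; Topology in period 2

Checking: Physics(period 1) before Chem(period 2); Algebra(period 1) before Topology(period 2); OS(period 2) before Logic(period 3); Robotics(period 1) before Topology(period 2); Physics(period 1) before Topology(period 2); Physics(period 1) != OS(period 2); Algebra(period 1) != Networks(period 3); Chem(period 2) != Robotics(period 1); Networks(period 3) != HCI(period 1); Chem(period 2) != Networks(period 3); Topology = OS = period 2.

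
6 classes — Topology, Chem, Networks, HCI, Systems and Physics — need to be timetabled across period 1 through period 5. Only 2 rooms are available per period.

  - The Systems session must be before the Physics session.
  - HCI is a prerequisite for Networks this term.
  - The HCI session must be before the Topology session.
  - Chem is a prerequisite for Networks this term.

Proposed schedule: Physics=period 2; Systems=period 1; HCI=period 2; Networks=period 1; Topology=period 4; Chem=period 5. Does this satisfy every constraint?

The HCI session must be before the Topology session — holds.
Only 2 rooms are available per period — holds.
HCI is a prerequisite for Networks this term — violated.
The Systems session must be before the Physics session — holds.
Chem is a prerequisite for Networks this term — violated.

No. Chem is a prerequisite for Networks this term is not satisfied.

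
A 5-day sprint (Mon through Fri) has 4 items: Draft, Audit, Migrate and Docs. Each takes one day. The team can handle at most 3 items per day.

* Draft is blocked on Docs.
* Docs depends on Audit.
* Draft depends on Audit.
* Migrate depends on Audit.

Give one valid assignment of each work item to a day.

Docs -> Tue, Migrate -> Tue, Draft -> Wed, Audit -> Mon

Checking: Audit(Mon) before Docs(Tue); Audit(Mon) before Migrate(Tue); Docs(Tue) before Draft(Wed); Audit(Mon) before Draft(Wed); max 2 per day (cap 3).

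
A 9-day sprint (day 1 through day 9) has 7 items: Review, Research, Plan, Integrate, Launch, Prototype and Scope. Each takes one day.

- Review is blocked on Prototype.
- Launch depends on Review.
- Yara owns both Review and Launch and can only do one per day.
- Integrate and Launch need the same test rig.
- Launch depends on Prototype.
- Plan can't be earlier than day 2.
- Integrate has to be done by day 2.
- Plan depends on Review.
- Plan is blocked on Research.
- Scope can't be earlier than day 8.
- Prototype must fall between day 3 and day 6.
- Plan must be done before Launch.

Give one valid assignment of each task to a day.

Prototype in day 3; Review in day 4; Research in day 1; Launch in day 6; Integrate in day 1; Scope in day 8; Plan in day 5

Checking: Research(day 1) before Plan(day 5); Prototype(day 3) before Launch(day 6); Prototype(day 3) before Review(day 4); Review(day 4) before Launch(day 6); Review(day 4) before Plan(day 5); Plan(day 5) before Launch(day 6); Review(day 4) != Launch(day 6); Integrate(day 1) != Launch(day 6); Prototype=day 3 in [day 3,day 6]; Plan=day 5 in [day 2,day 9]; Integrate=day 1 in [day 1,day 2]; Scope=day 8 in [day 8,day 9].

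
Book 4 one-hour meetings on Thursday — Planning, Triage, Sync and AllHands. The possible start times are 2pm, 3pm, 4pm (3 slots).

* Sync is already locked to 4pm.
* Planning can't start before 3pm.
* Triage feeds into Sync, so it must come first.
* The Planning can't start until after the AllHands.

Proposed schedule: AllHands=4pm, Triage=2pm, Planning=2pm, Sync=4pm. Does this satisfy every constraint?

Planning can't start before 3pm — violated.
The Planning can't start until after the AllHands — violated.
Sync is already locked to 4pm — holds.
Triage feeds into Sync, so it must come first — holds.

Invalid. The Planning can't start until after the AllHands.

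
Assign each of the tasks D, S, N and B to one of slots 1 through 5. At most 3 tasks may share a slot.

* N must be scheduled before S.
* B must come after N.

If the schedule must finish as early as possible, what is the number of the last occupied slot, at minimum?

slot 2

The precedence chain requires at least 2 distinct slots.
With at most 3 per slot and 4 tasks, at least 2 slots are needed.
2 works (last occupied slot: 2): for example B -> 2; N -> 1; D -> 1; S -> 2.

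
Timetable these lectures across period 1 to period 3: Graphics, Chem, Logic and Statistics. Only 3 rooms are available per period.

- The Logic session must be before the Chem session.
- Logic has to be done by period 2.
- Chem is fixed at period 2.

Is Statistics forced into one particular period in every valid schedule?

Statistics can be period 1 (e.g. Logic in period 1, Statistics in period 1, Chem in period 2, Graphics in period 1) or period 2 (e.g. Graphics -> period 1; Logic -> period 1; Statistics -> period 2; Chem -> period 2).

No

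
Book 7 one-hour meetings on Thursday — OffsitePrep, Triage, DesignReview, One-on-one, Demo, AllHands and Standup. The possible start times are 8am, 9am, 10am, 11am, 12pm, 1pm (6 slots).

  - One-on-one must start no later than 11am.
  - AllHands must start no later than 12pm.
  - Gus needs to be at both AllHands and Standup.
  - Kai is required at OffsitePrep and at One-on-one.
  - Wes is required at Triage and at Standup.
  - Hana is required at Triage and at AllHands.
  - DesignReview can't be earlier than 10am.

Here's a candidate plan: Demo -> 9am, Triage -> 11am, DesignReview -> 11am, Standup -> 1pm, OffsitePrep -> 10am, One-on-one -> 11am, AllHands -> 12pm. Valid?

One-on-one must start no later than 11am — holds.
Kai is required at OffsitePrep and at One-on-one — holds.
Gus needs to be at both AllHands and Standup — holds.
DesignReview can't be earlier than 10am — holds.
Hana is required at Triage and at AllHands — holds.
Wes is required at Triage and at Standup — holds.
AllHands must start no later than 12pm — holds.

Yes, all constraints hold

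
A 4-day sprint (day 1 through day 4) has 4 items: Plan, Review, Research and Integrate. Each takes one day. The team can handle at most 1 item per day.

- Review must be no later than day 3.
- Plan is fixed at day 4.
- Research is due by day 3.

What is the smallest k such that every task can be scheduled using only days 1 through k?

4

With at most 1 per day and 4 tasks, at least 4 days are needed.
Plan can't be placed before day 4, so the schedule must run through at least day 4.
4 works (last occupied day: day 4): for example Research -> day 2, Review -> day 1, Integrate -> day 3, Plan -> day 4.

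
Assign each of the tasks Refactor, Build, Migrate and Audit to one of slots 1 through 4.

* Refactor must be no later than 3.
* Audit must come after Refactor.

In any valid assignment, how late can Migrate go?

Migrate at 4 is achievable: Migrate in 4, Audit in 2, Refactor in 1, Build in 1.

4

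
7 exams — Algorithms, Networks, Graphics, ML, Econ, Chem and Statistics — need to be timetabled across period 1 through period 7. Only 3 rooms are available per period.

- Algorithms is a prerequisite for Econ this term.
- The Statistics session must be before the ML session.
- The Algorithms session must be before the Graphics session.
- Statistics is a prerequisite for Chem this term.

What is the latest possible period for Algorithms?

period 6

Downstream work caps Algorithms at period 6.
Algorithms at period 6 is achievable: Chem=period 2, Algorithms=period 6, Networks=period 1, ML=period 2, Statistics=period 1, Graphics=period 7, Econ=period 7.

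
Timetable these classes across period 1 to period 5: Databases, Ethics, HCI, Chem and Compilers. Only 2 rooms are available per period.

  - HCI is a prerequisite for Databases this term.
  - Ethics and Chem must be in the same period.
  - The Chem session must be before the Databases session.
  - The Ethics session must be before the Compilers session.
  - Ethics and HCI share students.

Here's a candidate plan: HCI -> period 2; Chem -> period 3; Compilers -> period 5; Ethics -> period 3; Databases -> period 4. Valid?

Ethics and Chem must be in the same period — holds.
The Ethics session must be before the Compilers session — holds.
Ethics and HCI share students — holds.
HCI is a prerequisite for Databases this term — holds.
The Chem session must be before the Databases session — holds.
Only 2 rooms are available per period — holds.

Yes, all constraints hold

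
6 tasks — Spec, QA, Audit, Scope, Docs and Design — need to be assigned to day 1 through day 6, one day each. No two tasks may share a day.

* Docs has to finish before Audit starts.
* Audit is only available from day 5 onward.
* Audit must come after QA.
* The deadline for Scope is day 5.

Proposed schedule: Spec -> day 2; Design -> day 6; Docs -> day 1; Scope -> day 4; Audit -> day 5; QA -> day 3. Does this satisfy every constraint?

Audit is only available from day 5 onward — holds.
Audit must come after QA — holds.
No two tasks may share a day — holds.
The deadline for Scope is day 5 — holds.
Docs has to finish before Audit starts — holds.

Yes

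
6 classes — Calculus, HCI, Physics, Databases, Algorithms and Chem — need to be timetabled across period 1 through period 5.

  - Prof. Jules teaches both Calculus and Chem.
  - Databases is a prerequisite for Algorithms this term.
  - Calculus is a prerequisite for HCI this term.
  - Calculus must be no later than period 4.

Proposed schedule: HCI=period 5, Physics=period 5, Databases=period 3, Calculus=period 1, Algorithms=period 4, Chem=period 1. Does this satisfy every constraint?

Calculus is a prerequisite for HCI this term — holds.
Calculus must be no later than period 4 — holds.
Prof. Jules teaches both Calculus and Chem — violated.
Databases is a prerequisite for Algorithms this term — holds.

Invalid. Prof. Jules teaches both Calculus and Chem.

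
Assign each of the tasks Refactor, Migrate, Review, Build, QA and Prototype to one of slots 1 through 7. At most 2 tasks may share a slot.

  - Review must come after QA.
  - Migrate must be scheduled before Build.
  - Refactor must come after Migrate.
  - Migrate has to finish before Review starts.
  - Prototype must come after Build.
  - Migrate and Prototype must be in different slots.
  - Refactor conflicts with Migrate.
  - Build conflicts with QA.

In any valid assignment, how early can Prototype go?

Precedence pushes Prototype to at least 3.
Prototype at 3 is achievable: QA in 1; Migrate in 1; Review in 2; Build in 2; Prototype in 3; Refactor in 3.

3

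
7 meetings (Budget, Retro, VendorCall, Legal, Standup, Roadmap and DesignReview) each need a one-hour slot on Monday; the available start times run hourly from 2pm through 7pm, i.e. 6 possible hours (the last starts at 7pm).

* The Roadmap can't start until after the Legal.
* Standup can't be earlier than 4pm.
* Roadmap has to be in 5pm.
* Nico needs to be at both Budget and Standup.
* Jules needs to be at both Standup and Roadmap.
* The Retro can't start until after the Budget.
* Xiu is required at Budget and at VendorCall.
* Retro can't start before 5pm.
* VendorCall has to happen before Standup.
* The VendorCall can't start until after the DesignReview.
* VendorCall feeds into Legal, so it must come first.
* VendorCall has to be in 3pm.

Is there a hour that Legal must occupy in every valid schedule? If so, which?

4pm

VendorCall is fixed at 3pm and must come before Legal, so Legal is at least 4pm.
Roadmap is fixed at 5pm and must come after Legal, so Legal is at most 4pm.
So Legal must be 4pm.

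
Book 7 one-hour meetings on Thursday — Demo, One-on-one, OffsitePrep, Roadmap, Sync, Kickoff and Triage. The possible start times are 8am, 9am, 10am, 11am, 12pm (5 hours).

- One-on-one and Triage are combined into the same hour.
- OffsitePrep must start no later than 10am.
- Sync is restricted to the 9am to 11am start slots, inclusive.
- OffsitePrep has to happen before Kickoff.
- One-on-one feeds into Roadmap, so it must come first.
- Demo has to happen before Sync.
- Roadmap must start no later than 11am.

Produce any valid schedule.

OffsitePrep=8am; Roadmap=9am; Sync=9am; Kickoff=9am; Triage=8am; One-on-one=8am; Demo=8am

Checking: OffsitePrep(8am) before Kickoff(9am); Demo(8am) before Sync(9am); One-on-one(8am) before Roadmap(9am); One-on-one = Triage = 8am; Sync=9am in [9am,11am]; OffsitePrep=8am in [8am,10am]; Roadmap=9am in [8am,11am].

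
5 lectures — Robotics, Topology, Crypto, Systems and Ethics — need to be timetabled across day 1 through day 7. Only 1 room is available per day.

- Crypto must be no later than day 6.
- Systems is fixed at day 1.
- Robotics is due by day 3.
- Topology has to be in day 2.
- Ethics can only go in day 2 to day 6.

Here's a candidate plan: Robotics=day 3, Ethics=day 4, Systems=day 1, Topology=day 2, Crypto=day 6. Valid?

Yes, all constraints hold

Systems is fixed at day 1 — holds.
Crypto must be no later than day 6 — holds.
Robotics is due by day 3 — holds.
Topology has to be in day 2 — holds.
Only 1 room is available per day — holds.
Ethics can only go in day 2 to day 6 — holds.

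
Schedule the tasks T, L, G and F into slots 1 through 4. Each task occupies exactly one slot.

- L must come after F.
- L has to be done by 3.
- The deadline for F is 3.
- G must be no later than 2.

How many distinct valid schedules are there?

24

Splitting on T: it can be 1 (6), 2 (6), 3 (6), 4 (6). Listing each branch's schedules as (L, G, F):
T=1: (2,1,1) (2,2,1) (3,1,1) (3,1,2) (3,2,1) (3,2,2) — 6.
T=2: (2,1,1) (2,2,1) (3,1,1) (3,1,2) (3,2,1) (3,2,2) — 6.
T=3: (2,1,1) (2,2,1) (3,1,1) (3,1,2) (3,2,1) (3,2,2) — 6.
T=4: (2,1,1) (2,2,1) (3,1,1) (3,1,2) (3,2,1) (3,2,2) — 6.
Summing: 6 + 6 + 6 + 6 = 24.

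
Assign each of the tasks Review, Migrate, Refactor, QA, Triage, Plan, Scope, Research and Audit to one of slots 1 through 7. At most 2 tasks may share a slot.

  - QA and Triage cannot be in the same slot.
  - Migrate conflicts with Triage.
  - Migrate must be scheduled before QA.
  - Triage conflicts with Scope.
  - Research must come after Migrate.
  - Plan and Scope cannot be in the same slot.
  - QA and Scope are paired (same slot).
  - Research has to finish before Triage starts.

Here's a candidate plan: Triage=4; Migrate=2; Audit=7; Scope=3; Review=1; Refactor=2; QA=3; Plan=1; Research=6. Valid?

Triage conflicts with Scope — holds.
Migrate conflicts with Triage — holds.
At most 2 tasks may share a slot — holds.
Migrate must be scheduled before QA — holds.
Research must come after Migrate — holds.
Research has to finish before Triage starts — violated.
Plan and Scope cannot be in the same slot — holds.
QA and Triage cannot be in the same slot — holds.
QA and Scope are paired (same slot) — holds.

Invalid. Research has to finish before Triage starts.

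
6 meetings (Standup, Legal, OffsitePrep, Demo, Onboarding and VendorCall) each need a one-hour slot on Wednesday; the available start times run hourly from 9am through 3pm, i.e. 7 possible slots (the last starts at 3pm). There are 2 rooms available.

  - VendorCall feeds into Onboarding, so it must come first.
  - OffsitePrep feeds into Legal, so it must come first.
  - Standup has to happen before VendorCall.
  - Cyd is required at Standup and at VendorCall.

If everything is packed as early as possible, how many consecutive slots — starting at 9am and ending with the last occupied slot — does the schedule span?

3 slots

The precedence chain requires at least 3 distinct slots.
With at most 2 per slot and 6 meetings, at least 3 slots are needed.
3 works (last occupied slot: 11am): for example Onboarding=11am; OffsitePrep=9am; VendorCall=10am; Demo=11am; Legal=10am; Standup=9am.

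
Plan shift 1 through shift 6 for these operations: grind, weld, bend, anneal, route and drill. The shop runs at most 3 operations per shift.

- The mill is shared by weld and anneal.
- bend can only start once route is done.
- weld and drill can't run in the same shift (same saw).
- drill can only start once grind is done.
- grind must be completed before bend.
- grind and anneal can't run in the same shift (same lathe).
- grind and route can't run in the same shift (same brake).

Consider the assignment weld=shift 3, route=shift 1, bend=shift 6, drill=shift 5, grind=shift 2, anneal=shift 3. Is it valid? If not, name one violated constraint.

No — it violates: The mill is shared by weld and anneal

bend can only start once route is done — holds.
grind and anneal can't run in the same shift (same lathe) — holds.
grind must be completed before bend — holds.
grind and route can't run in the same shift (same brake) — holds.
The mill is shared by weld and anneal — violated.
drill can only start once grind is done — holds.
weld and drill can't run in the same shift (same saw) — holds.
The shop runs at most 3 operations per shift — holds.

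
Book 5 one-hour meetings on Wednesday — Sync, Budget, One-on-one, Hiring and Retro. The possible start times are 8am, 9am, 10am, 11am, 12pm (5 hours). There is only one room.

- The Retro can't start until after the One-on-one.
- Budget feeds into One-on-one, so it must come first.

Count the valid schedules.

Splitting on Sync: it can be 8am (4), 9am (4), 10am (4), 11am (4), 12pm (4). Listing each branch's schedules as (Budget, One-on-one, Hiring, Retro):
Sync=8am: (9am,10am,11am,12pm) (9am,10am,12pm,11am) (9am,11am,10am,12pm) (10am,11am,9am,12pm) — 4.
Sync=9am: (8am,10am,11am,12pm) (8am,10am,12pm,11am) (8am,11am,10am,12pm) (10am,11am,8am,12pm) — 4.
Sync=10am: (8am,9am,11am,12pm) (8am,9am,12pm,11am) (8am,11am,9am,12pm) (9am,11am,8am,12pm) — 4.
Sync=11am: (8am,9am,10am,12pm) (8am,9am,12pm,10am) (8am,10am,9am,12pm) (9am,10am,8am,12pm) — 4.
Sync=12pm: (8am,9am,10am,11am) (8am,9am,11am,10am) (8am,10am,9am,11am) (9am,10am,8am,11am) — 4.
Summing: 4 + 4 + 4 + 4 + 4 = 20.

20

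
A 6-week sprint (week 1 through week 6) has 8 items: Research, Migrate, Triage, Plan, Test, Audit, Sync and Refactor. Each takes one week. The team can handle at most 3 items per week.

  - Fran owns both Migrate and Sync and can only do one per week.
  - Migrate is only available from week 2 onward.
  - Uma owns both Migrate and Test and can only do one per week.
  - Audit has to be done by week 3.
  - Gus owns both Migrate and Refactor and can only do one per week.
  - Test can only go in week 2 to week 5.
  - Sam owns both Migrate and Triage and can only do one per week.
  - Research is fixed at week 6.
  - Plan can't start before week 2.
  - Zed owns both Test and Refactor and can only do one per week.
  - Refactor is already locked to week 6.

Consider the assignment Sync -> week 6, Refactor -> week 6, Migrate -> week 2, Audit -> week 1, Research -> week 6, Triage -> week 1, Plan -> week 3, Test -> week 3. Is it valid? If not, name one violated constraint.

Valid

Migrate is only available from week 2 onward — holds.
Zed owns both Test and Refactor and can only do one per week — holds.
Plan can't start before week 2 — holds.
Audit has to be done by week 3 — holds.
Research is fixed at week 6 — holds.
The team can handle at most 3 items per week — holds.
Gus owns both Migrate and Refactor and can only do one per week — holds.
Refactor is already locked to week 6 — holds.
Fran owns both Migrate and Sync and can only do one per week — holds.
Uma owns both Migrate and Test and can only do one per week — holds.
Test can only go in week 2 to week 5 — holds.
Sam owns both Migrate and Triage and can only do one per week — holds.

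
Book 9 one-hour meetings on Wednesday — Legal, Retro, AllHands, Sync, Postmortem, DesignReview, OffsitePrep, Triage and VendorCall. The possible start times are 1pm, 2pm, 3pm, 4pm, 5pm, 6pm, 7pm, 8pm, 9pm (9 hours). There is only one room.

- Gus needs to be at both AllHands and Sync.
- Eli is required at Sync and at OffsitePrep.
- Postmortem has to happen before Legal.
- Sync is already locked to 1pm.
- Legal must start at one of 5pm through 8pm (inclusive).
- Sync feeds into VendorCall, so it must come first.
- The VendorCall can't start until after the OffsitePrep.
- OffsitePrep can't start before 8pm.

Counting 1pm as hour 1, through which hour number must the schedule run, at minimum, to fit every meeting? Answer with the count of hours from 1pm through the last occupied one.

9

The precedence chain requires at least 2 distinct hours.
With at most 1 per hour and 9 meetings, at least 9 hours are needed.
Propagating the time windows through the other constraints, VendorCall can't land before 9pm — that is hour 9 counting from 1pm — so the schedule must run through at least 9 hours.
9 works (last occupied hour: 9pm): for example Triage -> 7pm; AllHands -> 4pm; DesignReview -> 6pm; OffsitePrep -> 8pm; Legal -> 5pm; VendorCall -> 9pm; Retro -> 3pm; Postmortem -> 2pm; Sync -> 1pm.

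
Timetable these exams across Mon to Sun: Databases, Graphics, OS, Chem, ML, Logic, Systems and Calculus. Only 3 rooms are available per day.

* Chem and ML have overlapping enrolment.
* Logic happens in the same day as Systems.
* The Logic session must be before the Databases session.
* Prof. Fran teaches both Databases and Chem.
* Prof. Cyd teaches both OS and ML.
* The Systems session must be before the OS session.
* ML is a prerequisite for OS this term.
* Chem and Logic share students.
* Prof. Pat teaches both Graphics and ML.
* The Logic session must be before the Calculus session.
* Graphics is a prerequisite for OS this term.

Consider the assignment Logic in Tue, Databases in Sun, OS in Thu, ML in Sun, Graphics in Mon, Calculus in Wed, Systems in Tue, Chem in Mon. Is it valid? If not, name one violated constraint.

No. ML is a prerequisite for OS this term is not satisfied.

Prof. Fran teaches both Databases and Chem — holds.
Logic happens in the same day as Systems — holds.
Chem and Logic share students — holds.
Graphics is a prerequisite for OS this term — holds.
Prof. Cyd teaches both OS and ML — holds.
Prof. Pat teaches both Graphics and ML — holds.
The Logic session must be before the Calculus session — holds.
The Logic session must be before the Databases session — holds.
ML is a prerequisite for OS this term — violated.
Chem and ML have overlapping enrolment — holds.
Only 3 rooms are available per day — holds.
The Systems session must be before the OS session — holds.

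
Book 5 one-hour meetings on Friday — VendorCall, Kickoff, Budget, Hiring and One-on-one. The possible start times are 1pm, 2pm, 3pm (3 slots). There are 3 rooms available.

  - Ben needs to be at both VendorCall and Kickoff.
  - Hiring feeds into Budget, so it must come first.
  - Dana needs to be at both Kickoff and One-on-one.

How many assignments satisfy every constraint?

36

Splitting on VendorCall: it can be 1pm (12), 2pm (12), 3pm (12). Listing each branch's schedules as (Kickoff, Budget, Hiring, One-on-one):
VendorCall=1pm: (2pm,2pm,1pm,1pm) (2pm,2pm,1pm,3pm) (2pm,3pm,1pm,1pm) (2pm,3pm,1pm,3pm) (2pm,3pm,2pm,1pm) (2pm,3pm,2pm,3pm) (3pm,2pm,1pm,1pm) (3pm,2pm,1pm,2pm) (3pm,3pm,1pm,1pm) (3pm,3pm,1pm,2pm) (3pm,3pm,2pm,1pm) (3pm,3pm,2pm,2pm) — 12.
VendorCall=2pm: (1pm,2pm,1pm,2pm) (1pm,2pm,1pm,3pm) (1pm,3pm,1pm,2pm) (1pm,3pm,1pm,3pm) (1pm,3pm,2pm,2pm) (1pm,3pm,2pm,3pm) (3pm,2pm,1pm,1pm) (3pm,2pm,1pm,2pm) (3pm,3pm,1pm,1pm) (3pm,3pm,1pm,2pm) (3pm,3pm,2pm,1pm) (3pm,3pm,2pm,2pm) — 12.
VendorCall=3pm: (1pm,2pm,1pm,2pm) (1pm,2pm,1pm,3pm) (1pm,3pm,1pm,2pm) (1pm,3pm,1pm,3pm) (1pm,3pm,2pm,2pm) (1pm,3pm,2pm,3pm) (2pm,2pm,1pm,1pm) (2pm,2pm,1pm,3pm) (2pm,3pm,1pm,1pm) (2pm,3pm,1pm,3pm) (2pm,3pm,2pm,1pm) (2pm,3pm,2pm,3pm) — 12.
Summing: 12 + 12 + 12 = 36.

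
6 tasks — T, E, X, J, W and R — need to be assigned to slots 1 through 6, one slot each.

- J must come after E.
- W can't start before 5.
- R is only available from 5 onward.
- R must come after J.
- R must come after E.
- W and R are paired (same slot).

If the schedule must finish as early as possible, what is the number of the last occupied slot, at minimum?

slot 5

The precedence chain requires at least 3 distinct slots.
W can't be placed before 5, so the schedule must run through at least slot 5.
5 works (last occupied slot: 5): for example W in 5; E in 1; J in 2; X in 1; R in 5; T in 1.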